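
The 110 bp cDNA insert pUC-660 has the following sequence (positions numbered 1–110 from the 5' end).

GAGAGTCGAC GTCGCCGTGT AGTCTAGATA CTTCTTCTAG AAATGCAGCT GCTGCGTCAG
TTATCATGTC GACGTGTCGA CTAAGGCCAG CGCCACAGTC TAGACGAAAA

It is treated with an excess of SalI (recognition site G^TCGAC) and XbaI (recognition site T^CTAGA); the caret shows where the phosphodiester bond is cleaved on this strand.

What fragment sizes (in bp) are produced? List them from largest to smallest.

32, 23, 18, 13, 11, 8, 5 bp

SalI sites (GTCGAC) start at positions 5, 68, 76.
SalI cuts after the first base of each site, so after positions 5, 68, 76.
XbaI sites (TCTAGA) start at positions 23, 36, 99.
XbaI cuts after the first base of each site, so after positions 23, 36, 99.
Combined cut positions: 5, 23, 36, 68, 76, 99.
Linear molecule, 6 cuts → 7 fragments:
  1–5 → 5 bp
  6–23 → 18 bp
  24–36 → 13 bp
  37–68 → 32 bp
  69–76 → 8 bp
  77–99 → 23 bp
  100–110 → 11 bp
Sorted largest to smallest: 32, 23, 18, 13, 11, 8, 5 bp.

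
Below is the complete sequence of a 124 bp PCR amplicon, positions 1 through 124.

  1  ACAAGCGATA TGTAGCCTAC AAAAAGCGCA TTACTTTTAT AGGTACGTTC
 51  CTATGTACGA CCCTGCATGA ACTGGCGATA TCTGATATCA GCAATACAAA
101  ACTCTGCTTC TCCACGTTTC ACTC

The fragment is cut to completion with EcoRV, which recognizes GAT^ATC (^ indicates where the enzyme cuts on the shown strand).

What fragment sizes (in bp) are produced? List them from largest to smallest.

EcoRV sites (GATATC) start at positions 77, 84.
EcoRV cuts after base 3 of each site, so after positions 79, 86.
Linear molecule, 2 cuts → 3 fragments:
  1–79 → 79 bp
  80–86 → 7 bp
  87–124 → 38 bp
Sorted largest to smallest: 79, 38, 7 bp.

79, 38, 7 bp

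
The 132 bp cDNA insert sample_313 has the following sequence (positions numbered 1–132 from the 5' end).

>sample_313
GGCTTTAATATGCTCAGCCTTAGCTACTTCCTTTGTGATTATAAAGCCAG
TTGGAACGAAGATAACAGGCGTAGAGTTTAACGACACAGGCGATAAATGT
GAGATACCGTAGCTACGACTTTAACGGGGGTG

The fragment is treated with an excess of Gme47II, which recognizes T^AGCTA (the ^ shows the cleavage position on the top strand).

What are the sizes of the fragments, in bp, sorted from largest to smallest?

Gme47II sites (TAGCTA) start at positions 21, 110.
Gme47II cuts after the first base of each site, so after positions 21, 110.
Linear molecule, 2 cuts → 3 fragments:
  1–21 → 21 bp
  22–110 → 89 bp
  111–132 → 22 bp
Sorted largest to smallest: 89, 22, 21 bp.

89, 22, 21 bp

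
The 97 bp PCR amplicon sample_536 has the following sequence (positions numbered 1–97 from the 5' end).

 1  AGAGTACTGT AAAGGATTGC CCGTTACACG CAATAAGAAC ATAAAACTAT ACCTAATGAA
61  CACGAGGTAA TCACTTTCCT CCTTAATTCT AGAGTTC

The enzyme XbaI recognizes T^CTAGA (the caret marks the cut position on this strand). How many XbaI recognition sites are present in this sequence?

1

TCTAGA occurs starting at position 88.
XbaI cuts at 1 site.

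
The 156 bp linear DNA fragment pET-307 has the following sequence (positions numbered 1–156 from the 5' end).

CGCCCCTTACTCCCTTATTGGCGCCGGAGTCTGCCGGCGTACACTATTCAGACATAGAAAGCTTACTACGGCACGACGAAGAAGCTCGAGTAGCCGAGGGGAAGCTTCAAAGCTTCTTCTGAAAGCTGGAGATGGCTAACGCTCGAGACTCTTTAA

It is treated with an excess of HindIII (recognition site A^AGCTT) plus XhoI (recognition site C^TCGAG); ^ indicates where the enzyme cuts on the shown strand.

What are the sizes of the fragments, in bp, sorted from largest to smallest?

HindIII sites (AAGCTT) start at positions 59, 102, 110.
HindIII cuts after the first base of each site, so after positions 59, 102, 110.
XhoI sites (CTCGAG) start at positions 85, 142.
XhoI cuts after the first base of each site, so after positions 85, 142.
Combined cut positions: 59, 85, 102, 110, 142.
Linear molecule, 5 cuts → 6 fragments:
  1–59 → 59 bp
  60–85 → 26 bp
  86–102 → 17 bp
  103–110 → 8 bp
  111–142 → 32 bp
  143–156 → 14 bp
Sorted largest to smallest: 59, 32, 26, 17, 14, 8 bp.

59, 32, 26, 17, 14, 8 bp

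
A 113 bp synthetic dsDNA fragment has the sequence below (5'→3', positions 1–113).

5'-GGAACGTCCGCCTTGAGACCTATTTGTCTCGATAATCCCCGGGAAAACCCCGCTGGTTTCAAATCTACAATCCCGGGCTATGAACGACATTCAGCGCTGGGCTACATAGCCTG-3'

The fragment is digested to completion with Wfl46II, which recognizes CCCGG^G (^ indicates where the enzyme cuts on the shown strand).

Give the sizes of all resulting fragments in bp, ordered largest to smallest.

42, 37, 34 bp

Wfl46II sites (CCCGGG) start at positions 38, 72.
Wfl46II cuts after base 5 of each site (before the last base), so after positions 42, 76.
Linear molecule, 2 cuts → 3 fragments:
  1–42 → 42 bp
  43–76 → 34 bp
  77–113 → 37 bp
Sorted largest to smallest: 42, 37, 34 bp.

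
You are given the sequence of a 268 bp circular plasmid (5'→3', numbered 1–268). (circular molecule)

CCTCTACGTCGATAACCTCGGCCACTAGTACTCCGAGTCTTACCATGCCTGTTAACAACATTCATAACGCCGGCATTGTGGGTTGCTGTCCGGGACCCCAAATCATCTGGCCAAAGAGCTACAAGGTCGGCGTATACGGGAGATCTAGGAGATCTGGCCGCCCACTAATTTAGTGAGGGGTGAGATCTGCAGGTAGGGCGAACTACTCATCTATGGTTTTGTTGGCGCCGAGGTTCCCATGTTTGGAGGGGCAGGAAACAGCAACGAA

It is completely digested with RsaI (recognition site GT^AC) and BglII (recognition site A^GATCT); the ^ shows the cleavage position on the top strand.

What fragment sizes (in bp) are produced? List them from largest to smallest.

The RsaI site (GTAC) starts at position 28.
RsaI cuts after base 2 of each site, so after position 29.
BglII sites (AGATCT) start at positions 141, 150, 183.
BglII cuts after the first base of each site, so after positions 141, 150, 183.
Combined cut positions: 29, 141, 150, 183.
Circular molecule, 4 cuts → 4 fragments:
  30–141 → 112 bp
  142–150 → 9 bp
  151–183 → 33 bp
  184–268 then 1–29 → 85 + 29 = 114 bp
Sorted largest to smallest: 114, 112, 33, 9 bp.

114, 112, 33, 9 bp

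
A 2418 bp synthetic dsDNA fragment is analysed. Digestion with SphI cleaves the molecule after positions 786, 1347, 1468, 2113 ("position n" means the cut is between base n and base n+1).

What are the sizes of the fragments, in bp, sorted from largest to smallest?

Linear molecule, 4 cuts → 5 fragments:
  786 − 0 = 786 bp
  1347 − 786 = 561 bp
  1468 − 1347 = 121 bp
  2113 − 1468 = 645 bp
  2418 − 2113 = 305 bp
Sorted largest to smallest: 786, 645, 561, 305, 121 bp.

786, 645, 561, 305, 121 bp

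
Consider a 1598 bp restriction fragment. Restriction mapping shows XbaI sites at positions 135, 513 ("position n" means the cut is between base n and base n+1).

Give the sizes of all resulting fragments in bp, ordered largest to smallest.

1085, 378, 135 bp

Linear molecule, 2 cuts → 3 fragments:
  135 − 0 = 135 bp
  513 − 135 = 378 bp
  1598 − 513 = 1085 bp
Sorted largest to smallest: 1085, 378, 135 bp.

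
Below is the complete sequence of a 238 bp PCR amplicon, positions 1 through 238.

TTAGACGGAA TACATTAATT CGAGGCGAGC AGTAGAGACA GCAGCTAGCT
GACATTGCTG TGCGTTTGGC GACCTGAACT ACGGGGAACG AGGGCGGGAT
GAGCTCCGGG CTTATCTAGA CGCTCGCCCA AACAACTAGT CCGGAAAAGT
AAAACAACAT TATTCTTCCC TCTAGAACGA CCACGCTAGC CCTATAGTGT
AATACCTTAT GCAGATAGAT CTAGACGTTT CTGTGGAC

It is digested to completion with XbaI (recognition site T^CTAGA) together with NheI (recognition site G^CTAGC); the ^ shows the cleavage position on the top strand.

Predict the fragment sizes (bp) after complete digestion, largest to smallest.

XbaI sites (TCTAGA) start at positions 115, 171, 220.
XbaI cuts after the first base of each site, so after positions 115, 171, 220.
NheI sites (GCTAGC) start at positions 44, 185.
NheI cuts after the first base of each site, so after positions 44, 185.
Combined cut positions: 44, 115, 171, 185, 220.
Linear molecule, 5 cuts → 6 fragments:
  1–44 → 44 bp
  45–115 → 71 bp
  116–171 → 56 bp
  172–185 → 14 bp
  186–220 → 35 bp
  221–238 → 18 bp
Sorted largest to smallest: 71, 56, 44, 35, 18, 14 bp.

71, 56, 44, 35, 18, 14 bp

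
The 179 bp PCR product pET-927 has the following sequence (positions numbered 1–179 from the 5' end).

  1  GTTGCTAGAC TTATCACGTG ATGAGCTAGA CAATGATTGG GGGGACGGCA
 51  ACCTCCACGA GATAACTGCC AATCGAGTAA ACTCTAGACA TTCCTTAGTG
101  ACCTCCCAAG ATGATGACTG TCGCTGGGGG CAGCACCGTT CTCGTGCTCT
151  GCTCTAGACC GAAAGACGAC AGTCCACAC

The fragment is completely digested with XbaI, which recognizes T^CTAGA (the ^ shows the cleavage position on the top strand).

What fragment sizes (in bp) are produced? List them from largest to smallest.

83, 70, 26 bp

XbaI sites (TCTAGA) start at positions 83, 153.
XbaI cuts after the first base of each site, so after positions 83, 153.
Linear molecule, 2 cuts → 3 fragments:
  1–83 → 83 bp
  84–153 → 70 bp
  154–179 → 26 bp
Sorted largest to smallest: 83, 70, 26 bp.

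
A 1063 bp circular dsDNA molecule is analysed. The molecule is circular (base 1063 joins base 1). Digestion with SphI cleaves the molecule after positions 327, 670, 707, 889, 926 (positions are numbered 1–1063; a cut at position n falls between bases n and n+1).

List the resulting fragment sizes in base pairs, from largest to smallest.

Circular molecule, 5 cuts → 5 fragments:
  670 − 327 = 343 bp
  707 − 670 = 37 bp
  889 − 707 = 182 bp
  926 − 889 = 37 bp
  wrap: 1063 − 926 + 327 = 464 bp
Sorted largest to smallest: 464, 343, 182, 37, 37 bp.

464, 343, 182, 37, 37 bp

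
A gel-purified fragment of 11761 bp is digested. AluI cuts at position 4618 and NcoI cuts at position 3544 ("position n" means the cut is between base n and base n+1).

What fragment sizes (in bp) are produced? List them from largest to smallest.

7143, 3544, 1074 bp

Combined cut positions (sorted): 3544, 4618.
Linear molecule, 2 cuts → 3 fragments:
  3544 − 0 = 3544 bp
  4618 − 3544 = 1074 bp
  11761 − 4618 = 7143 bp
Sorted largest to smallest: 7143, 3544, 1074 bp.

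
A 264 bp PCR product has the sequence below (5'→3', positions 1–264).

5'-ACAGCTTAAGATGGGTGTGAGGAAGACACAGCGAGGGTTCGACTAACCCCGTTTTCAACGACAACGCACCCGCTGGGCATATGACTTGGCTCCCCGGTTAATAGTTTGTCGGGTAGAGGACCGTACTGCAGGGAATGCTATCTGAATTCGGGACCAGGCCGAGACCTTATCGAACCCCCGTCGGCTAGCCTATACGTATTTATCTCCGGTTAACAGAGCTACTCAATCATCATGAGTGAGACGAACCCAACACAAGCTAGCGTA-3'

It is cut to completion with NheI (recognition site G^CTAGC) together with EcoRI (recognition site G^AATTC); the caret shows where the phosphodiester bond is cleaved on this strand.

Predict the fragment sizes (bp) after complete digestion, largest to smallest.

NheI sites (GCTAGC) start at positions 184, 256.
NheI cuts after the first base of each site, so after positions 184, 256.
The EcoRI site (GAATTC) starts at position 144.
EcoRI cuts after the first base of each site, so after position 144.
Combined cut positions: 144, 184, 256.
Linear molecule, 3 cuts → 4 fragments:
  1–144 → 144 bp
  145–184 → 40 bp
  185–256 → 72 bp
  257–264 → 8 bp
Sorted largest to smallest: 144, 72, 40, 8 bp.

144, 72, 40, 8 bp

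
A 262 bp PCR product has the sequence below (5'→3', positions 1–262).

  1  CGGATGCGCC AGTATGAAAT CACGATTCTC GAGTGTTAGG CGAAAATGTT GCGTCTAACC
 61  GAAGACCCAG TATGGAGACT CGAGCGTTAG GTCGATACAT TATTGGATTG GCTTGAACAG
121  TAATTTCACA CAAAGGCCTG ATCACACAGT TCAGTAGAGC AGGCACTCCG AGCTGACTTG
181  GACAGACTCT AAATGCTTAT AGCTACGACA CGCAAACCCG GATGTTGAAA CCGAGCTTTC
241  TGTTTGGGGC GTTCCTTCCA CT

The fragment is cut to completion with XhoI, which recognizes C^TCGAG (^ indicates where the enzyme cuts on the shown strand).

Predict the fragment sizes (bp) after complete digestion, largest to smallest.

183, 51, 28 bp

XhoI sites (CTCGAG) start at positions 28, 79.
XhoI cuts after the first base of each site, so after positions 28, 79.
Linear molecule, 2 cuts → 3 fragments:
  1–28 → 28 bp
  29–79 → 51 bp
  80–262 → 183 bp
Sorted largest to smallest: 183, 51, 28 bp.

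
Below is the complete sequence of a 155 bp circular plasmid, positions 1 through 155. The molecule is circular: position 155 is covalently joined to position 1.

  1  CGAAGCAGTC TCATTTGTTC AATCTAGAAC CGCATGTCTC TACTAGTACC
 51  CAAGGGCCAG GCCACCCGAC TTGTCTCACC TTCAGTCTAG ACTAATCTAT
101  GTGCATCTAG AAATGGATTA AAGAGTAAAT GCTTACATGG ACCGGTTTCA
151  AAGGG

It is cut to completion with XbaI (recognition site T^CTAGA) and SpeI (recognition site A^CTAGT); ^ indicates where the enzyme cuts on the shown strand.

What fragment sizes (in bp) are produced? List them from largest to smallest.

XbaI sites (TCTAGA) start at positions 23, 86, 106.
XbaI cuts after the first base of each site, so after positions 23, 86, 106.
The SpeI site (ACTAGT) starts at position 42.
SpeI cuts after the first base of each site, so after position 42.
Combined cut positions: 23, 42, 86, 106.
Circular molecule, 4 cuts → 4 fragments:
  24–42 → 19 bp
  43–86 → 44 bp
  87–106 → 20 bp
  107–155 then 1–23 → 49 + 23 = 72 bp
Sorted largest to smallest: 72, 44, 20, 19 bp.

72, 44, 20, 19 bp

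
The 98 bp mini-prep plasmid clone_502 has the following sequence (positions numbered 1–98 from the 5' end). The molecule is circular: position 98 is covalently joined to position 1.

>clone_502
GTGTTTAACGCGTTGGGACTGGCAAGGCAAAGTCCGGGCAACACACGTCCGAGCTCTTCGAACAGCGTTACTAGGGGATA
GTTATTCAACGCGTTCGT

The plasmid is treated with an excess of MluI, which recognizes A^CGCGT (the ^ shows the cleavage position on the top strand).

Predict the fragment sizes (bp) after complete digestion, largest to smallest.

81, 17 bp

MluI sites (ACGCGT) start at positions 8, 89.
MluI cuts after the first base of each site, so after positions 8, 89.
Circular molecule, 2 cuts → 2 fragments:
  9–89 → 81 bp
  90–98 then 1–8 → 9 + 8 = 17 bp
Sorted largest to smallest: 81, 17 bp.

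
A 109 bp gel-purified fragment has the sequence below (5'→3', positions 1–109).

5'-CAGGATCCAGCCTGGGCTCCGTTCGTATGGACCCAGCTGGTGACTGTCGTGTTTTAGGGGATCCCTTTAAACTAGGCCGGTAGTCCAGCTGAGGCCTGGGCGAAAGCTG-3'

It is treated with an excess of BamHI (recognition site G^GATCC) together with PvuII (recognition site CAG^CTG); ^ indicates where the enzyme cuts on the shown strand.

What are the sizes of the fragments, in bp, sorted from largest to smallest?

33, 29, 23, 21, 3 bp

BamHI sites (GGATCC) start at positions 3, 59.
BamHI cuts after the first base of each site, so after positions 3, 59.
PvuII sites (CAGCTG) start at positions 34, 86.
PvuII cuts after base 3 of each site, so after positions 36, 88.
Combined cut positions: 3, 36, 59, 88.
Linear molecule, 4 cuts → 5 fragments:
  1–3 → 3 bp
  4–36 → 33 bp
  37–59 → 23 bp
  60–88 → 29 bp
  89–109 → 21 bp
Sorted largest to smallest: 33, 29, 23, 21, 3 bp.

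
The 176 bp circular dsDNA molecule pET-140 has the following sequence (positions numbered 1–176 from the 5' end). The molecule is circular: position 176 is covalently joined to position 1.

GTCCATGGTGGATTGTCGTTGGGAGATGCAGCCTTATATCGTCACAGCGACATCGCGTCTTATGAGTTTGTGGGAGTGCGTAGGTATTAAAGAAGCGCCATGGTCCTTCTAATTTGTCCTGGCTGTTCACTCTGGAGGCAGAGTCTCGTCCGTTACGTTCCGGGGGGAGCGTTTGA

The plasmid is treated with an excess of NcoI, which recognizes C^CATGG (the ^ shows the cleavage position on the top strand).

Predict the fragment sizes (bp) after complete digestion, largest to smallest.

95, 81 bp

NcoI sites (CCATGG) start at positions 3, 98.
NcoI cuts after the first base of each site, so after positions 3, 98.
Circular molecule, 2 cuts → 2 fragments:
  4–98 → 95 bp
  99–176 then 1–3 → 78 + 3 = 81 bp
Sorted largest to smallest: 95, 81 bp.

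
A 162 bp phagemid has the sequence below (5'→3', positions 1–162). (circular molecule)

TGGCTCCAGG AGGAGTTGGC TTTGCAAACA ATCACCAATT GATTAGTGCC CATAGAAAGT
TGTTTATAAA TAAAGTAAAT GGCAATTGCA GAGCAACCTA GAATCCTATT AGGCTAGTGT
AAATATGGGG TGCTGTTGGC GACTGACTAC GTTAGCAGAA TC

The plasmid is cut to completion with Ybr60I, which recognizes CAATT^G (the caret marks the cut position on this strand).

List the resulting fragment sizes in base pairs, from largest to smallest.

Ybr60I sites (CAATTG) start at positions 36, 83.
Ybr60I cuts after base 5 of each site (before the last base), so after positions 40, 87.
Circular molecule, 2 cuts → 2 fragments:
  41–87 → 47 bp
  88–162 then 1–40 → 75 + 40 = 115 bp
Sorted largest to smallest: 115, 47 bp.

115, 47 bp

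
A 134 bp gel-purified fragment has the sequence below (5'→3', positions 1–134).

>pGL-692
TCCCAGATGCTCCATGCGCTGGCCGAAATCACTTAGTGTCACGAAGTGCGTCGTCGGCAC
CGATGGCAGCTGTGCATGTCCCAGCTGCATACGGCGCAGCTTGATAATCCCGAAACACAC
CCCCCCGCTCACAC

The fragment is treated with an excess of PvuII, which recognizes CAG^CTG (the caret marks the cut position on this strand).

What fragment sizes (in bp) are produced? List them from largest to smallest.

69, 50, 15 bp

PvuII sites (CAGCTG) start at positions 67, 82.
PvuII cuts after base 3 of each site, so after positions 69, 84.
Linear molecule, 2 cuts → 3 fragments:
  1–69 → 69 bp
  70–84 → 15 bp
  85–134 → 50 bp
Sorted largest to smallest: 69, 50, 15 bp.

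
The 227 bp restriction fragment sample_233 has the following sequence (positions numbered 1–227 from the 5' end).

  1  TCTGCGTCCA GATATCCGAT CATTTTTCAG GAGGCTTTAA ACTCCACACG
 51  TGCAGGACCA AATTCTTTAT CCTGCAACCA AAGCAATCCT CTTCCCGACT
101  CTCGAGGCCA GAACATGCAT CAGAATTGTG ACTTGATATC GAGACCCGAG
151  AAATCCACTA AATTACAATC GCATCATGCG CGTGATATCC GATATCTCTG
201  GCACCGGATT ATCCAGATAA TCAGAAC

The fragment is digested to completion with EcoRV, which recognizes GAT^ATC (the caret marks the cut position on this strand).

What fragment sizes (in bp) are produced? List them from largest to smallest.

EcoRV sites (GATATC) start at positions 11, 135, 184, 191.
EcoRV cuts after base 3 of each site, so after positions 13, 137, 186, 193.
Linear molecule, 4 cuts → 5 fragments:
  1–13 → 13 bp
  14–137 → 124 bp
  138–186 → 49 bp
  187–193 → 7 bp
  194–227 → 34 bp
Sorted largest to smallest: 124, 49, 34, 13, 7 bp.

124, 49, 34, 13, 7 bp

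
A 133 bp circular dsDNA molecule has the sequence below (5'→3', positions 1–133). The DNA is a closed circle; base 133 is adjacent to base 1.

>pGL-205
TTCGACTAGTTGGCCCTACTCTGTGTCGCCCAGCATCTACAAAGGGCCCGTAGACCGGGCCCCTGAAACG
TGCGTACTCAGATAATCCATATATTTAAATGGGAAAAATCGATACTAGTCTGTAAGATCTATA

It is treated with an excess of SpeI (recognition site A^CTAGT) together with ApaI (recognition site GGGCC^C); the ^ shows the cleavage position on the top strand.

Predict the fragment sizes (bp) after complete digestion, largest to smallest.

SpeI sites (ACTAGT) start at positions 5, 114.
SpeI cuts after the first base of each site, so after positions 5, 114.
ApaI sites (GGGCCC) start at positions 44, 57.
ApaI cuts after base 5 of each site (before the last base), so after positions 48, 61.
Combined cut positions: 5, 48, 61, 114.
Circular molecule, 4 cuts → 4 fragments:
  6–48 → 43 bp
  49–61 → 13 bp
  62–114 → 53 bp
  115–133 then 1–5 → 19 + 5 = 24 bp
Sorted largest to smallest: 53, 43, 24, 13 bp.

53, 43, 24, 13 bp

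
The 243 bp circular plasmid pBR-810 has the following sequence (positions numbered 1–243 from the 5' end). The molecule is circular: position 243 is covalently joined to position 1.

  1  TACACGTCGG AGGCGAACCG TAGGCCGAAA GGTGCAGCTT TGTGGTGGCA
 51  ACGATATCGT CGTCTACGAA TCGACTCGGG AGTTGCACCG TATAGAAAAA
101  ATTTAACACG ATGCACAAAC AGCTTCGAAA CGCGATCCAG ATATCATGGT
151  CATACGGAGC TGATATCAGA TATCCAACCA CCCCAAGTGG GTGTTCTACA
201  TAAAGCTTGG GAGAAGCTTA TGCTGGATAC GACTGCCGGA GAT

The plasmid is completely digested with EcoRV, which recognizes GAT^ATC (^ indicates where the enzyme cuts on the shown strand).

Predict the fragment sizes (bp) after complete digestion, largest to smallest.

EcoRV sites (GATATC) start at positions 53, 140, 162, 169.
EcoRV cuts after base 3 of each site, so after positions 55, 142, 164, 171.
Circular molecule, 4 cuts → 4 fragments:
  56–142 → 87 bp
  143–164 → 22 bp
  165–171 → 7 bp
  172–243 then 1–55 → 72 + 55 = 127 bp
Sorted largest to smallest: 127, 87, 22, 7 bp.

127, 87, 22, 7 bp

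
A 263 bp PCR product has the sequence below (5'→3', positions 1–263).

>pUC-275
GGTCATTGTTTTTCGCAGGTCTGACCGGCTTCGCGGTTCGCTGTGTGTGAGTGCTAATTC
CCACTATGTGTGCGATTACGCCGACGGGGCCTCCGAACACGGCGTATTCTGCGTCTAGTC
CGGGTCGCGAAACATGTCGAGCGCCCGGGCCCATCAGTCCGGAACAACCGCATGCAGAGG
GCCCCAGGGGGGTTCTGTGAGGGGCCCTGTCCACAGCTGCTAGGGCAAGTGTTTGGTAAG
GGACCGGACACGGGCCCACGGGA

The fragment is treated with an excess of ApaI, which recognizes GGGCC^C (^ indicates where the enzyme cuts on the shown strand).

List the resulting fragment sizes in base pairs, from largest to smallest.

151, 50, 32, 23, 7 bp

ApaI sites (GGGCCC) start at positions 147, 179, 202, 252.
ApaI cuts after base 5 of each site (before the last base), so after positions 151, 183, 206, 256.
Linear molecule, 4 cuts → 5 fragments:
  1–151 → 151 bp
  152–183 → 32 bp
  184–206 → 23 bp
  207–256 → 50 bp
  257–263 → 7 bp
Sorted largest to smallest: 151, 50, 32, 23, 7 bp.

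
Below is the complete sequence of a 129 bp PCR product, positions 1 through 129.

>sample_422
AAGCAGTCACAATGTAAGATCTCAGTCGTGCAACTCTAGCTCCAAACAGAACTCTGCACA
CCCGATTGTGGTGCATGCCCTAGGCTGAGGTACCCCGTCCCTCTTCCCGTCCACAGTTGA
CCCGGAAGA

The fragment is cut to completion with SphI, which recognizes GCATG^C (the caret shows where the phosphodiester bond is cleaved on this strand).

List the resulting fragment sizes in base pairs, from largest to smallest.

The SphI site (GCATGC) starts at position 73.
SphI cuts after base 5 of each site (before the last base), so after position 77.
Linear molecule, 1 cut → 2 fragments:
  1–77 → 77 bp
  78–129 → 52 bp
Sorted largest to smallest: 77, 52 bp.

77, 52 bp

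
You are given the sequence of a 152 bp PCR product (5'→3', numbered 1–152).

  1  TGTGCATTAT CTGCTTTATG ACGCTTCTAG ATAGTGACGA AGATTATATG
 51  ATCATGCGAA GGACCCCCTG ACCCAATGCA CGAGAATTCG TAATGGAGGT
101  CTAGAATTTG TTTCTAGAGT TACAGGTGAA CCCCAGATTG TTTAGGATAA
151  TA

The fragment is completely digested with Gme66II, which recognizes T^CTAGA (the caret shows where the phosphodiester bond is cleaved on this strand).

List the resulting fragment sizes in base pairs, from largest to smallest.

74, 39, 26, 13 bp

Gme66II sites (TCTAGA) start at positions 26, 100, 113.
Gme66II cuts after the first base of each site, so after positions 26, 100, 113.
Linear molecule, 3 cuts → 4 fragments:
  1–26 → 26 bp
  27–100 → 74 bp
  101–113 → 13 bp
  114–152 → 39 bp
Sorted largest to smallest: 74, 39, 26, 13 bp.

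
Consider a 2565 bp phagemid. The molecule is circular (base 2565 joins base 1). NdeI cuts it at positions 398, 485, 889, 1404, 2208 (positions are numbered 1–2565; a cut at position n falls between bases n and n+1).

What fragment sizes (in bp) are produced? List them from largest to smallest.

804, 755, 515, 404, 87 bp

Circular molecule, 5 cuts → 5 fragments:
  485 − 398 = 87 bp
  889 − 485 = 404 bp
  1404 − 889 = 515 bp
  2208 − 1404 = 804 bp
  wrap: 2565 − 2208 + 398 = 755 bp
Sorted largest to smallest: 804, 755, 515, 404, 87 bp.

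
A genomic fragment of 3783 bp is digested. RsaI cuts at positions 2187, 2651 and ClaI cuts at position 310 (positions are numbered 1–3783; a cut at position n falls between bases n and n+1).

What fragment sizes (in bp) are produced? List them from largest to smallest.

Combined cut positions (sorted): 310, 2187, 2651.
Linear molecule, 3 cuts → 4 fragments:
  310 − 0 = 310 bp
  2187 − 310 = 1877 bp
  2651 − 2187 = 464 bp
  3783 − 2651 = 1132 bp
Sorted largest to smallest: 1877, 1132, 464, 310 bp.

1877, 1132, 464, 310 bp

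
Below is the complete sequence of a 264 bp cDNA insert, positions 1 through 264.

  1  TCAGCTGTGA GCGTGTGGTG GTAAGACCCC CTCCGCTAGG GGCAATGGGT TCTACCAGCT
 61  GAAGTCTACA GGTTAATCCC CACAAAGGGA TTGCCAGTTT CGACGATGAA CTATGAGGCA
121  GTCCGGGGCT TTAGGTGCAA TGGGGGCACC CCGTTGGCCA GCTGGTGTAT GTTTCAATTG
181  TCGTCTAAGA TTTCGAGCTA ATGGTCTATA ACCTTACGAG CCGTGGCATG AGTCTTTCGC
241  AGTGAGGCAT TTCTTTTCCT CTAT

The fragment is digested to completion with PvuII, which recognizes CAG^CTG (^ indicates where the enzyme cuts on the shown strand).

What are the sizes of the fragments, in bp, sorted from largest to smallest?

103, 103, 54, 4 bp

PvuII sites (CAGCTG) start at positions 2, 56, 159.
PvuII cuts after base 3 of each site, so after positions 4, 58, 161.
Linear molecule, 3 cuts → 4 fragments:
  1–4 → 4 bp
  5–58 → 54 bp
  59–161 → 103 bp
  162–264 → 103 bp
Sorted largest to smallest: 103, 103, 54, 4 bp.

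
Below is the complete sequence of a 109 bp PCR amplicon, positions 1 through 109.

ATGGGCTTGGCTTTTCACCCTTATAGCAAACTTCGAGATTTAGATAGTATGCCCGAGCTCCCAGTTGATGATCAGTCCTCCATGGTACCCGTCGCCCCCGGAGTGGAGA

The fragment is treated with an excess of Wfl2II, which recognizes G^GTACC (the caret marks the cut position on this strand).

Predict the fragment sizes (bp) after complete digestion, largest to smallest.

84, 25 bp

The Wfl2II site (GGTACC) starts at position 84.
Wfl2II cuts after the first base of each site, so after position 84.
Linear molecule, 1 cut → 2 fragments:
  1–84 → 84 bp
  85–109 → 25 bp
Sorted largest to smallest: 84, 25 bp.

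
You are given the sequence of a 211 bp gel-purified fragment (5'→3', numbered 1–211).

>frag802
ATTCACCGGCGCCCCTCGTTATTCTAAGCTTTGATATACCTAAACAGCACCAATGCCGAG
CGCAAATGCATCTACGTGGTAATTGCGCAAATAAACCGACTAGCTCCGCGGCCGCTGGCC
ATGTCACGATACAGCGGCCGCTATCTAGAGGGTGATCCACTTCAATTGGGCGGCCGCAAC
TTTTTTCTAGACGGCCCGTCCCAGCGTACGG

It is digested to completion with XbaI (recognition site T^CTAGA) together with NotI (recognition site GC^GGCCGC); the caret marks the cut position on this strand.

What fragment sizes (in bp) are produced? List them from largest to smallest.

XbaI sites (TCTAGA) start at positions 144, 186.
XbaI cuts after the first base of each site, so after positions 144, 186.
NotI sites (GCGGCCGC) start at positions 108, 134, 170.
NotI cuts after base 2 of each site, so after positions 109, 135, 171.
Combined cut positions: 109, 135, 144, 171, 186.
Linear molecule, 5 cuts → 6 fragments:
  1–109 → 109 bp
  110–135 → 26 bp
  136–144 → 9 bp
  145–171 → 27 bp
  172–186 → 15 bp
  187–211 → 25 bp
Sorted largest to smallest: 109, 27, 26, 25, 15, 9 bp.

109, 27, 26, 25, 15, 9 bp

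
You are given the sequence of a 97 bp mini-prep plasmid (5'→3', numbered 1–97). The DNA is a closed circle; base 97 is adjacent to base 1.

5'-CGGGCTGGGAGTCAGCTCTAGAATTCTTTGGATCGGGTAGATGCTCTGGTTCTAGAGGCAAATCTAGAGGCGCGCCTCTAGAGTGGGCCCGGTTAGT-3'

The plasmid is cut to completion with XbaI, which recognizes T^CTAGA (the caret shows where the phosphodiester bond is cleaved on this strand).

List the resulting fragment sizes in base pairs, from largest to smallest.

37, 34, 14, 12 bp

XbaI sites (TCTAGA) start at positions 17, 51, 63, 77.
XbaI cuts after the first base of each site, so after positions 17, 51, 63, 77.
Circular molecule, 4 cuts → 4 fragments:
  18–51 → 34 bp
  52–63 → 12 bp
  64–77 → 14 bp
  78–97 then 1–17 → 20 + 17 = 37 bp
Sorted largest to smallest: 37, 34, 14, 12 bp.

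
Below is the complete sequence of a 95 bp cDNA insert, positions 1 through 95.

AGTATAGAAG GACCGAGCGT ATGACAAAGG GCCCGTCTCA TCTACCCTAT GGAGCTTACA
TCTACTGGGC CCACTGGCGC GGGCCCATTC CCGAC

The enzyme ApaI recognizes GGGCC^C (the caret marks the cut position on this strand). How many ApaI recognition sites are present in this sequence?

3

GGGCCC occurs starting at positions 29, 67, 81.
ApaI cuts at 3 sites.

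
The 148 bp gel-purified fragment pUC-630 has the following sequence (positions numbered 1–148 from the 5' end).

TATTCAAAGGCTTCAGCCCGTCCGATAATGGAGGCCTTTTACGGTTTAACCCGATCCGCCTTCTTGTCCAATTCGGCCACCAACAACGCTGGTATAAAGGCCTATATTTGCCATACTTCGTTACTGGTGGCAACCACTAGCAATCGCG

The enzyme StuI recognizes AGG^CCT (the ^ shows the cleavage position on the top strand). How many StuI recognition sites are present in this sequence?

2

AGGCCT occurs starting at positions 32, 98.
StuI cuts at 2 sites.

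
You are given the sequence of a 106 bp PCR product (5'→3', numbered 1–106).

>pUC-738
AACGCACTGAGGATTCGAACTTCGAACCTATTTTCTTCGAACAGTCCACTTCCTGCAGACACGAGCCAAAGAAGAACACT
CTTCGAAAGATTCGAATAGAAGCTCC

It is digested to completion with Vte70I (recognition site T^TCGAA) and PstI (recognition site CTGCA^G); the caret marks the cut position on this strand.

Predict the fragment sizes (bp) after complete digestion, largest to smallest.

25, 21, 15, 15, 14, 9, 7 bp

Vte70I sites (TTCGAA) start at positions 14, 21, 36, 82, 91.
Vte70I cuts after the first base of each site, so after positions 14, 21, 36, 82, 91.
The PstI site (CTGCAG) starts at position 53.
PstI cuts after base 5 of each site (before the last base), so after position 57.
Combined cut positions: 14, 21, 36, 57, 82, 91.
Linear molecule, 6 cuts → 7 fragments:
  1–14 → 14 bp
  15–21 → 7 bp
  22–36 → 15 bp
  37–57 → 21 bp
  58–82 → 25 bp
  83–91 → 9 bp
  92–106 → 15 bp
Sorted largest to smallest: 25, 21, 15, 15, 14, 9, 7 bp.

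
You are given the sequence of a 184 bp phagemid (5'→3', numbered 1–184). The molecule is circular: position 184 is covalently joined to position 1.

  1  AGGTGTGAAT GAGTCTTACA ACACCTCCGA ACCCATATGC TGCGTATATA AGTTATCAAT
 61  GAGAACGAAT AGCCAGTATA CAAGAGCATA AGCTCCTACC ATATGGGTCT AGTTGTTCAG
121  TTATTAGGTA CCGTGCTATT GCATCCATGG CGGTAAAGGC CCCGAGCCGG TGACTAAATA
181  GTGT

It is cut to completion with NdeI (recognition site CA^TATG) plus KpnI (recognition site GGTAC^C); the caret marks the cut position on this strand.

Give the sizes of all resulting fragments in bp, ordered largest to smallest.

88, 66, 30 bp

NdeI sites (CATATG) start at positions 34, 100.
NdeI cuts after base 2 of each site, so after positions 35, 101.
The KpnI site (GGTACC) starts at position 127.
KpnI cuts after base 5 of each site (before the last base), so after position 131.
Combined cut positions: 35, 101, 131.
Circular molecule, 3 cuts → 3 fragments:
  36–101 → 66 bp
  102–131 → 30 bp
  132–184 then 1–35 → 53 + 35 = 88 bp
Sorted largest to smallest: 88, 66, 30 bp.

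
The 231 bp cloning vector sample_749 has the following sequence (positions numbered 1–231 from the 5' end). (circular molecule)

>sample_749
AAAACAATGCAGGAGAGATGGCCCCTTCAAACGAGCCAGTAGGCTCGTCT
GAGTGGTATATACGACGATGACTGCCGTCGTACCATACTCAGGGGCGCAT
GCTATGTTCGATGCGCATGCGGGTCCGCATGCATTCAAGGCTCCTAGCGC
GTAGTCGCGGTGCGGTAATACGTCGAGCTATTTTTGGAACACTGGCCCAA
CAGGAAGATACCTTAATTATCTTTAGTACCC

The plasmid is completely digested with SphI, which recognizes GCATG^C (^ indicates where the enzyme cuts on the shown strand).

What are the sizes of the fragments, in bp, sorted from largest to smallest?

SphI sites (GCATGC) start at positions 97, 115, 127.
SphI cuts after base 5 of each site (before the last base), so after positions 101, 119, 131.
Circular molecule, 3 cuts → 3 fragments:
  102–119 → 18 bp
  120–131 → 12 bp
  132–231 then 1–101 → 100 + 101 = 201 bp
Sorted largest to smallest: 201, 18, 12 bp.

201, 18, 12 bp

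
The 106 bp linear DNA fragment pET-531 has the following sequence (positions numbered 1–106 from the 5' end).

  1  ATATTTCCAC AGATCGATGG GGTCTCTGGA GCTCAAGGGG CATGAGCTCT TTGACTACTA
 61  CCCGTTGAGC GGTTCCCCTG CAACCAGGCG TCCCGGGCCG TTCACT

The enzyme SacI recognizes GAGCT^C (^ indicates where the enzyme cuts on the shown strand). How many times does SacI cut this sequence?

GAGCTC occurs starting at positions 29, 44.
SacI cuts at 2 sites.

2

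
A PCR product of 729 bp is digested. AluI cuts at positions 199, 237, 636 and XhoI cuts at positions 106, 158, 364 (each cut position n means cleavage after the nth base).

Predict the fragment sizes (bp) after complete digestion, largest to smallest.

272, 127, 106, 93, 52, 41, 38 bp

Combined cut positions (sorted): 106, 158, 199, 237, 364, 636.
Linear molecule, 6 cuts → 7 fragments:
  106 − 0 = 106 bp
  158 − 106 = 52 bp
  199 − 158 = 41 bp
  237 − 199 = 38 bp
  364 − 237 = 127 bp
  636 − 364 = 272 bp
  729 − 636 = 93 bp
Sorted largest to smallest: 272, 127, 106, 93, 52, 41, 38 bp.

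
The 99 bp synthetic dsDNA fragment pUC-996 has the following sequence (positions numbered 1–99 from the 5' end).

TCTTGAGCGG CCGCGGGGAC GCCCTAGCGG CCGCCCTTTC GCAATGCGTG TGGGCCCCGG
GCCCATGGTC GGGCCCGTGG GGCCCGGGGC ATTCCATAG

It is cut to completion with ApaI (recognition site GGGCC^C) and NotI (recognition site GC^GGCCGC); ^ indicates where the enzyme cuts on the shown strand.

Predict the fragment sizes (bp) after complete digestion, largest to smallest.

28, 20, 15, 12, 9, 8, 7 bp

ApaI sites (GGGCCC) start at positions 52, 59, 71, 80.
ApaI cuts after base 5 of each site (before the last base), so after positions 56, 63, 75, 84.
NotI sites (GCGGCCGC) start at positions 7, 27.
NotI cuts after base 2 of each site, so after positions 8, 28.
Combined cut positions: 8, 28, 56, 63, 75, 84.
Linear molecule, 6 cuts → 7 fragments:
  1–8 → 8 bp
  9–28 → 20 bp
  29–56 → 28 bp
  57–63 → 7 bp
  64–75 → 12 bp
  76–84 → 9 bp
  85–99 → 15 bp
Sorted largest to smallest: 28, 20, 15, 12, 9, 8, 7 bp.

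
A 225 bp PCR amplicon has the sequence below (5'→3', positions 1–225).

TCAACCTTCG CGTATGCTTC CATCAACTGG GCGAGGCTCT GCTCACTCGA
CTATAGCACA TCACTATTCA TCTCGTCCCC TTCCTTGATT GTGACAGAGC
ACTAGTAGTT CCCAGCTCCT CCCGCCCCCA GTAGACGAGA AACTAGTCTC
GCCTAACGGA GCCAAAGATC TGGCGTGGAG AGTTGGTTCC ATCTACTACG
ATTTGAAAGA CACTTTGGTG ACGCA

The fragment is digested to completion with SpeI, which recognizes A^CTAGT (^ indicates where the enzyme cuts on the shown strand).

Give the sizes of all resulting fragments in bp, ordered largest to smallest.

101, 83, 41 bp

SpeI sites (ACTAGT) start at positions 101, 142.
SpeI cuts after the first base of each site, so after positions 101, 142.
Linear molecule, 2 cuts → 3 fragments:
  1–101 → 101 bp
  102–142 → 41 bp
  143–225 → 83 bp
Sorted largest to smallest: 101, 83, 41 bp.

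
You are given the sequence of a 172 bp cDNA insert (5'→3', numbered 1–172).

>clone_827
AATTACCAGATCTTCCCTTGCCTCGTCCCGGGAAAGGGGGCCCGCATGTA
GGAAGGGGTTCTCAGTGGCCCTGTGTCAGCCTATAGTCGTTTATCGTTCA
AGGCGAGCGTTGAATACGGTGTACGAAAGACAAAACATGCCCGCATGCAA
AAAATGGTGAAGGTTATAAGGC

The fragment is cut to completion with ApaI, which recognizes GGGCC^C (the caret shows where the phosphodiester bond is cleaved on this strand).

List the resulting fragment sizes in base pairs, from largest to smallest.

130, 42 bp

The ApaI site (GGGCCC) starts at position 38.
ApaI cuts after base 5 of each site (before the last base), so after position 42.
Linear molecule, 1 cut → 2 fragments:
  1–42 → 42 bp
  43–172 → 130 bp
Sorted largest to smallest: 130, 42 bp.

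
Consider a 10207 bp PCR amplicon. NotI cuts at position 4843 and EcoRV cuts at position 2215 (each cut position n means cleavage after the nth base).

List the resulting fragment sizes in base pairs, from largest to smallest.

5364, 2628, 2215 bp

Combined cut positions (sorted): 2215, 4843.
Linear molecule, 2 cuts → 3 fragments:
  2215 − 0 = 2215 bp
  4843 − 2215 = 2628 bp
  10207 − 4843 = 5364 bp
Sorted largest to smallest: 5364, 2628, 2215 bp.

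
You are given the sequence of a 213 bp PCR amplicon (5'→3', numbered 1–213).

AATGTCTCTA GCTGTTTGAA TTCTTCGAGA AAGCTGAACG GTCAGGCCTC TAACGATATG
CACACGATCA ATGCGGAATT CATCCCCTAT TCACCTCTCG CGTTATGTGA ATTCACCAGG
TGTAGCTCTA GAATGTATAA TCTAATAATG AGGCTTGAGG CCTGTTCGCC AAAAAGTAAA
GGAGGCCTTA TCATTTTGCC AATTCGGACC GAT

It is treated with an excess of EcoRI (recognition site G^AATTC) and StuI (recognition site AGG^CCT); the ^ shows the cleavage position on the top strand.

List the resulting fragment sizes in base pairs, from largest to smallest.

EcoRI sites (GAATTC) start at positions 18, 76, 109.
EcoRI cuts after the first base of each site, so after positions 18, 76, 109.
StuI sites (AGGCCT) start at positions 44, 158, 183.
StuI cuts after base 3 of each site, so after positions 46, 160, 185.
Combined cut positions: 18, 46, 76, 109, 160, 185.
Linear molecule, 6 cuts → 7 fragments:
  1–18 → 18 bp
  19–46 → 28 bp
  47–76 → 30 bp
  77–109 → 33 bp
  110–160 → 51 bp
  161–185 → 25 bp
  186–213 → 28 bp
Sorted largest to smallest: 51, 33, 30, 28, 28, 25, 18 bp.

51, 33, 30, 28, 28, 25, 18 bp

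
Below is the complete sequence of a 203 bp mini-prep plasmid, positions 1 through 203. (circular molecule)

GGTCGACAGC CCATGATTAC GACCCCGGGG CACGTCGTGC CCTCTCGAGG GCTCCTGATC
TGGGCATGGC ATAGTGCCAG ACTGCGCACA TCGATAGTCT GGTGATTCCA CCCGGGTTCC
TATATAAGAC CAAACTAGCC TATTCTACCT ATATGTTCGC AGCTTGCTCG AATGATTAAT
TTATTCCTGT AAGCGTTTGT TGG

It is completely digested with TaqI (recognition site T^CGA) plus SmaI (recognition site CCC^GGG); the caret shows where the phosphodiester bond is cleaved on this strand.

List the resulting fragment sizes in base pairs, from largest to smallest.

TaqI sites (TCGA) start at positions 3, 45, 91, 168.
TaqI cuts after the first base of each site, so after positions 3, 45, 91, 168.
SmaI sites (CCCGGG) start at positions 24, 111.
SmaI cuts after base 3 of each site, so after positions 26, 113.
Combined cut positions: 3, 26, 45, 91, 113, 168.
Circular molecule, 6 cuts → 6 fragments:
  4–26 → 23 bp
  27–45 → 19 bp
  46–91 → 46 bp
  92–113 → 22 bp
  114–168 → 55 bp
  169–203 then 1–3 → 35 + 3 = 38 bp
Sorted largest to smallest: 55, 46, 38, 23, 22, 19 bp.

55, 46, 38, 23, 22, 19 bp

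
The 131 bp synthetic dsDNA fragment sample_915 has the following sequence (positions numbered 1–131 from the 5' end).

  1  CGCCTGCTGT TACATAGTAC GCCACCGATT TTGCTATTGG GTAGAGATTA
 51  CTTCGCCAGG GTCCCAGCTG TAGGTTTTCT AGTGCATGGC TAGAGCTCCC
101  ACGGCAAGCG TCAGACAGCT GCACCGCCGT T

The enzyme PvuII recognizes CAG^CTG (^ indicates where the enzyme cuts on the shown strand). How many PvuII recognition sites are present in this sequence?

2

CAGCTG occurs starting at positions 65, 116.
PvuII cuts at 2 sites.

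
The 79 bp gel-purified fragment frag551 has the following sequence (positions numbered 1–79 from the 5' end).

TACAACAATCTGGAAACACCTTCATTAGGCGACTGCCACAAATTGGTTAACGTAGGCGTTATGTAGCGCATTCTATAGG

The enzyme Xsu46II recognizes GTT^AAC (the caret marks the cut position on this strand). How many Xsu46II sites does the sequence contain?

GTTAAC occurs starting at position 46.
Xsu46II cuts at 1 site.

1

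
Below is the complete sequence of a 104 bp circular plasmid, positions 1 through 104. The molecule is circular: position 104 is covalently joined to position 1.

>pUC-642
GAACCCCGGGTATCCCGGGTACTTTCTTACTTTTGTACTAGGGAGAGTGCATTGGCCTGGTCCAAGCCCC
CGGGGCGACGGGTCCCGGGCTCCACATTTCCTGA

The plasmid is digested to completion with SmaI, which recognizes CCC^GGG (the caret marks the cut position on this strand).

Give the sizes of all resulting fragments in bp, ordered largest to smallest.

55, 25, 15, 9 bp

SmaI sites (CCCGGG) start at positions 5, 14, 69, 84.
SmaI cuts after base 3 of each site, so after positions 7, 16, 71, 86.
Circular molecule, 4 cuts → 4 fragments:
  8–16 → 9 bp
  17–71 → 55 bp
  72–86 → 15 bp
  87–104 then 1–7 → 18 + 7 = 25 bp
Sorted largest to smallest: 55, 25, 15, 9 bp.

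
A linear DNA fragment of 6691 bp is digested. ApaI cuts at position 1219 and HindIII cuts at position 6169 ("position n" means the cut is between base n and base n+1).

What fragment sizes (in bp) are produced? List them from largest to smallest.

4950, 1219, 522 bp

Combined cut positions (sorted): 1219, 6169.
Linear molecule, 2 cuts → 3 fragments:
  1219 − 0 = 1219 bp
  6169 − 1219 = 4950 bp
  6691 − 6169 = 522 bp
Sorted largest to smallest: 4950, 1219, 522 bp.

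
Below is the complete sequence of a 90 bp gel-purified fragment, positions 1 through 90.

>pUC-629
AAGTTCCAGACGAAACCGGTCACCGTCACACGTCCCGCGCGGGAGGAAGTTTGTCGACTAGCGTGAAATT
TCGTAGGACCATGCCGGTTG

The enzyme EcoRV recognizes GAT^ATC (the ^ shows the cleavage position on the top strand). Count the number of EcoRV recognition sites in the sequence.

No occurrence of GATATC is present in the sequence.
EcoRV does not cut: 0 sites.

0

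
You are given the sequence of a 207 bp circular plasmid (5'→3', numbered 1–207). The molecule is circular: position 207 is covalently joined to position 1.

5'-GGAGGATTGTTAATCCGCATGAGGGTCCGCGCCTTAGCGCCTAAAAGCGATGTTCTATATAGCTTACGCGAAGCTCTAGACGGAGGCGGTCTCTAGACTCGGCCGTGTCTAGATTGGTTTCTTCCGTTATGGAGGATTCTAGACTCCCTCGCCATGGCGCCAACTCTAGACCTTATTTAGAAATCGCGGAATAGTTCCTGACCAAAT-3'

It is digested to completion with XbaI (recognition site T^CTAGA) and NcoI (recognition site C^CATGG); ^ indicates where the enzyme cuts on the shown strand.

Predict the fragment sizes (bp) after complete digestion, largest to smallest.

XbaI sites (TCTAGA) start at positions 75, 92, 108, 138, 165.
XbaI cuts after the first base of each site, so after positions 75, 92, 108, 138, 165.
The NcoI site (CCATGG) starts at position 152.
NcoI cuts after the first base of each site, so after position 152.
Combined cut positions: 75, 92, 108, 138, 152, 165.
Circular molecule, 6 cuts → 6 fragments:
  76–92 → 17 bp
  93–108 → 16 bp
  109–138 → 30 bp
  139–152 → 14 bp
  153–165 → 13 bp
  166–207 then 1–75 → 42 + 75 = 117 bp
Sorted largest to smallest: 117, 30, 17, 16, 14, 13 bp.

117, 30, 17, 16, 14, 13 bp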